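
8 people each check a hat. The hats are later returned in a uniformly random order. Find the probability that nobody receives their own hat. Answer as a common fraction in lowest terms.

2119/5760

This is the derangement probability: permutations of 8 with no fixed point.
D(8) = 8! · (1 − 1/1! + 1/2! − ··· + (−1)^8/8!) = 14833.
P = 14833/40320 = 2119/5760.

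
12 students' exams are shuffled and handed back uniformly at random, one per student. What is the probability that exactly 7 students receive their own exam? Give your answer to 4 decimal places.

Choose which 7 of the 12 are fixed: C(12,7) = 792 ways.
The remaining 5 must have no fixed point: D(5) = 44.
P = 792·44/479001600 = 11/151200 ≈ 0.0001.

0.0001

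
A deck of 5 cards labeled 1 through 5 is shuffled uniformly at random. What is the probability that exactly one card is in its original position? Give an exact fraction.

3/8

Choose which one is fixed: C(5,1) = 5 ways.
The remaining 4 must have no fixed point: D(4) = 9.
P = 5·9/120 = 3/8.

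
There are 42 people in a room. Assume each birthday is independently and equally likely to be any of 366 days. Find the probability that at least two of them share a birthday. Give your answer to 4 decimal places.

It's easier to compute the probability that all 42 are distinct.
P(all distinct) = 366/366 · 365/366 · ··· · 325/366 ≈ 0.0866.
So the probability of at least one match is 1 − 0.0866 = 0.9134.

0.9134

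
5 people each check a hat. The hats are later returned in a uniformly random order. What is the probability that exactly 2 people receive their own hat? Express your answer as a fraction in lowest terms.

1/6

Choose which 2 of the 5 are fixed: C(5,2) = 10 ways.
The remaining 3 must have no fixed point: D(3) = 2.
P = 10·2/120 = 1/6.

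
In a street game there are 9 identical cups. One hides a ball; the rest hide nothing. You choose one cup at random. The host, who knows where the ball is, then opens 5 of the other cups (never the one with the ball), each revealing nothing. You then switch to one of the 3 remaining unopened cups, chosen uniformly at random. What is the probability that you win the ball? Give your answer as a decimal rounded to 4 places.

0.2963

Your original cup holds the ball with probability 1/9, so the other 8 collectively hold it with probability 8/9.
The host can always find 5 empty cups to open, so the reveals don't change that 8/9; it is now spread over the 3 remaining unopened cups.
P(win by switching) = (8/9) · (1/3) = 8/27 ≈ 0.2963.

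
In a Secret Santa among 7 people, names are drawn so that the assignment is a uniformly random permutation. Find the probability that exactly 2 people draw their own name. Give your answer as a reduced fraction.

11/60

Choose which 2 of the 7 are fixed: C(7,2) = 21 ways.
The remaining 5 must have no fixed point: D(5) = 44.
P = 21·44/5040 = 11/60.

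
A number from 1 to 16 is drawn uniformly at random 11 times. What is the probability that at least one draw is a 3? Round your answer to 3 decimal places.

P(no draw is a 3) = (15/16)^11 ≈ 0.492.
P(at least one) = 1 − 0.492 = 0.508.

0.508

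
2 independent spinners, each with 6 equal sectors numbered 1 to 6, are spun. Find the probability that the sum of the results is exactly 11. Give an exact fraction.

There are 6^2 = 36 equally likely outcomes.
The number of ordered 2-tuples from {1,…,6} summing to 11 is 2.
P(sum = 11) = 2/36 = 1/18.

1/18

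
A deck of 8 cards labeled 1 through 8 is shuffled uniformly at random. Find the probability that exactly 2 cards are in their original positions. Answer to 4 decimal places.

Choose which 2 of the 8 are fixed: C(8,2) = 28 ways.
The remaining 6 must have no fixed point: D(6) = 265.
P = 28·265/40320 = 53/288 ≈ 0.1840.

0.1840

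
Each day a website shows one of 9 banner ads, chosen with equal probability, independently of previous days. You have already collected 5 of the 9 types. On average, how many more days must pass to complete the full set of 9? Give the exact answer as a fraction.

Starting from 5 distinct types, each trial gives a new one with probability (9−i)/9 when i types are held, so the wait for the next new type is 9/(9−i).
E = 9/4 + 9/3 + 9/2 + 9/1 = 75/4.

75/4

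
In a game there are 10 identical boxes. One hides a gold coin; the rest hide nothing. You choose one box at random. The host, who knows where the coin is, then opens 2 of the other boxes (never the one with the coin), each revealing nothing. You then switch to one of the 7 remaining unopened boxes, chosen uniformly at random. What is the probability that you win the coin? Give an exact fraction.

9/70

Your original box holds the coin with probability 1/10, so the other 9 collectively hold it with probability 9/10.
The host can always find 2 empty boxes to open, so the reveals don't change that 9/10; it is now spread over the 7 remaining unopened boxes.
P(win by switching) = (9/10) · (1/7) = 9/70.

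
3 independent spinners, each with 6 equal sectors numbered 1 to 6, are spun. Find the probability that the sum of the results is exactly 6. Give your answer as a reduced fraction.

There are 6^3 = 216 equally likely outcomes.
The number of ordered 3-tuples from {1,…,6} summing to 6 is 10.
P(sum = 6) = 10/216 = 5/108.

5/108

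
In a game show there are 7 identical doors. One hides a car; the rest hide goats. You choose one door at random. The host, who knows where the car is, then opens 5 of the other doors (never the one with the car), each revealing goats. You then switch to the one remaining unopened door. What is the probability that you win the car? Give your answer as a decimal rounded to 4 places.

Your original door holds the car with probability 1/7, so the other 6 collectively hold it with probability 6/7.
The host can always find 5 empty doors to open, so the reveals don't change that 6/7; it is now spread over the 1 remaining unopened door.
P(win by switching) = (6/7) · (1/1) = 6/7 ≈ 0.8571.

0.8571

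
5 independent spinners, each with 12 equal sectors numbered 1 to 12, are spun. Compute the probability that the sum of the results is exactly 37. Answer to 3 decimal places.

There are 12^5 = 248832 equally likely outcomes.
The number of ordered 5-tuples from {1,…,12} summing to 37 is 10725.
P(sum = 37) = 10725/248832 = 3575/82944 ≈ 0.043.

0.043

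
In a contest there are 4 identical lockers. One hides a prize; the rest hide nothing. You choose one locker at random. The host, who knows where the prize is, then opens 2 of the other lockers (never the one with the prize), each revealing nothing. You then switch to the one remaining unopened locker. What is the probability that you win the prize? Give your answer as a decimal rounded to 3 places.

0.750

Your original locker holds the prize with probability 1/4, so the other 3 collectively hold it with probability 3/4.
The host can always find 2 empty lockers to open, so the reveals don't change that 3/4; it is now spread over the 1 remaining unopened locker.
P(win by switching) = (3/4) · (1/1) = 3/4 ≈ 0.750.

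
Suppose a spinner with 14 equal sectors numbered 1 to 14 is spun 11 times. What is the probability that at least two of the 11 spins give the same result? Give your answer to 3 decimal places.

P(all 11 different) = 14/14 · 13/14 · ··· · 4/14 ≈ 0.004.
P(at least two equal) = 1 − 0.004 = 0.996.

0.996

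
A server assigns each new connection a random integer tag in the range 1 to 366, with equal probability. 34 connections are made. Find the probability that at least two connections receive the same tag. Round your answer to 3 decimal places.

It's easier to compute the probability that all 34 are distinct.
P(all distinct) = 366/366 · 365/366 · ··· · 333/366 ≈ 0.206.
So the probability of at least one match is 1 − 0.206 = 0.794.

0.794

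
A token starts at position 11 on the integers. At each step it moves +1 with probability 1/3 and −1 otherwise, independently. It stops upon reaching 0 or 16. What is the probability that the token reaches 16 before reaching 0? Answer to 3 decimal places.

0.031

Let r = q/p = (2/3)/(1/3) = 2. The recurrence P(i) = p·P(i+1) + q·P(i−1) with P(0)=0, P(16)=1 gives P(i) = (1 − r^i)/(1 − r^16).
P(11) = (1 − (2)^11) / (1 − (2)^16) = 2047/65535 ≈ 0.031.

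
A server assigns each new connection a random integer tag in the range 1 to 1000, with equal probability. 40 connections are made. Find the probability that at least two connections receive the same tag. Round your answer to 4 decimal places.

0.5464

It's easier to compute the probability that all 40 are distinct.
P(all distinct) = 1000/1000 · 999/1000 · ··· · 961/1000 ≈ 0.4536.
So the probability of at least one match is 1 − 0.4536 = 0.5464.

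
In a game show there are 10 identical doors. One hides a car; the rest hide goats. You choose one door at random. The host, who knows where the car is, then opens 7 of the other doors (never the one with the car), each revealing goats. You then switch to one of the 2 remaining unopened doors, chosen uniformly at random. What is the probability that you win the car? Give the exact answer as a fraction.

9/20

Your original door holds the car with probability 1/10, so the other 9 collectively hold it with probability 9/10.
The host can always find 7 empty doors to open, so the reveals don't change that 9/10; it is now spread over the 2 remaining unopened doors.
P(win by switching) = (9/10) · (1/2) = 9/20.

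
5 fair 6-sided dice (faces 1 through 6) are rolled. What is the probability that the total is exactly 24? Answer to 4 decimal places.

0.0264

There are 6^5 = 7776 equally likely outcomes.
The number of ordered 5-tuples from {1,…,6} summing to 24 is 205.
P(sum = 24) = 205/7776 ≈ 0.0264.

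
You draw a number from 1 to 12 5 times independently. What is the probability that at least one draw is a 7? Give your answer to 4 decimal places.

0.3528

P(no draw is a 7) = (11/12)^5 ≈ 0.6472.
P(at least one) = 1 − 0.6472 = 0.3528.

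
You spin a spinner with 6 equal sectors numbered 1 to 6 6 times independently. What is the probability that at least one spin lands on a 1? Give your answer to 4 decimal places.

0.6651

P(no spin lands on a 1) = (5/6)^6 ≈ 0.3349.
P(at least one) = 1 − 0.3349 = 0.6651.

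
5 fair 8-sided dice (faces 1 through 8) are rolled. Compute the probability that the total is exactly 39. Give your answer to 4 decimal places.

0.0002

There are 8^5 = 32768 equally likely outcomes.
The number of ordered 5-tuples from {1,…,8} summing to 39 is 5.
P(sum = 39) = 5/32768 ≈ 0.0002.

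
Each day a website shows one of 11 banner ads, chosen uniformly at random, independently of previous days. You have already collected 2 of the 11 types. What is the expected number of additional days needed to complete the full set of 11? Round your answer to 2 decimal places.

31.12

Starting from 2 distinct types, each trial gives a new one with probability (11−i)/11 when i types are held, so the wait for the next new type is 11/(11−i).
E = 11/9 + 11/8 + 11/7 + 11/6 + 11/5 + 11/4 + 11/3 + 11/2 + 11/1 = 78419/2520 ≈ 31.12.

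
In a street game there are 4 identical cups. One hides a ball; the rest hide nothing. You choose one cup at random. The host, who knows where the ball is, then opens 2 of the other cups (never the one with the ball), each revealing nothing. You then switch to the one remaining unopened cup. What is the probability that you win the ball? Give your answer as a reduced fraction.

Your original cup holds the ball with probability 1/4, so the other 3 collectively hold it with probability 3/4.
The host can always find 2 empty cups to open, so the reveals don't change that 3/4; it is now spread over the 1 remaining unopened cup.
P(win by switching) = (3/4) · (1/1) = 3/4.

3/4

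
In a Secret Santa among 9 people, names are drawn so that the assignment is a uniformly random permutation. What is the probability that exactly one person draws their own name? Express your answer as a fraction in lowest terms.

2119/5760

Choose which one is fixed: C(9,1) = 9 ways.
The remaining 8 must have no fixed point: D(8) = 14833.
P = 9·14833/362880 = 2119/5760.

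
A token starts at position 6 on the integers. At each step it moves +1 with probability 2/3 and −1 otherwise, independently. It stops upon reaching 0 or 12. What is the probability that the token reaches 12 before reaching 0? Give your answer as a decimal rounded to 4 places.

Let r = q/p = (1/3)/(2/3) = 1/2. The recurrence P(i) = p·P(i+1) + q·P(i−1) with P(0)=0, P(12)=1 gives P(i) = (1 − r^i)/(1 − r^12).
P(6) = (1 − (1/2)^6) / (1 − (1/2)^12) = 64/65 ≈ 0.9846.

0.9846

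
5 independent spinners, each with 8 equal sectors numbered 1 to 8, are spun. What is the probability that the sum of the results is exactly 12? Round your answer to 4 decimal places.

0.0101

There are 8^5 = 32768 equally likely outcomes.
The number of ordered 5-tuples from {1,…,8} summing to 12 is 330.
P(sum = 12) = 330/32768 = 165/16384 ≈ 0.0101.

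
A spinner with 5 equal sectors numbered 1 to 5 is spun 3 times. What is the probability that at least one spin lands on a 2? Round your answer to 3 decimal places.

0.488

P(no spin lands on a 2) = (4/5)^3 ≈ 0.512.
P(at least one) = 1 − 0.512 = 0.488.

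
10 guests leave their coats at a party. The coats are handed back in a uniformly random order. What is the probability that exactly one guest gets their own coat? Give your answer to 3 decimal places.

0.368

Choose which one is fixed: C(10,1) = 10 ways.
The remaining 9 must have no fixed point: D(9) = 133496.
P = 10·133496/3628800 = 16687/45360 ≈ 0.368.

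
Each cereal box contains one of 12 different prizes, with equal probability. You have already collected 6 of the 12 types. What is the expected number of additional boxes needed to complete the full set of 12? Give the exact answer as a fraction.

Starting from 6 distinct types, each trial gives a new one with probability (12−i)/12 when i types are held, so the wait for the next new type is 12/(12−i).
E = 12/6 + 12/5 + 12/4 + 12/3 + 12/2 + 12/1 = 147/5.

147/5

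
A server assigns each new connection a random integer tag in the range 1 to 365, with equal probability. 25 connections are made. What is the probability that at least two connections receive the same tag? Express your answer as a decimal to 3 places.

It's easier to compute the probability that all 25 are distinct.
P(all distinct) = 365/365 · 364/365 · ··· · 341/365 ≈ 0.431.
So the probability of at least one match is 1 − 0.431 = 0.569.

0.569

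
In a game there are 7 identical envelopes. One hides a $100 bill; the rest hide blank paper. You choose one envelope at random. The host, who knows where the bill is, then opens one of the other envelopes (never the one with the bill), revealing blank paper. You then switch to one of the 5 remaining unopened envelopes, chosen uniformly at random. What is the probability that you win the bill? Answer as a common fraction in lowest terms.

6/35

Your original envelope holds the bill with probability 1/7, so the other 6 collectively hold it with probability 6/7.
The host can always find an empty envelope to open, so this doesn't change that 6/7; it is now spread over the 5 remaining unopened envelopes.
P(win by switching) = (6/7) · (1/5) = 6/35.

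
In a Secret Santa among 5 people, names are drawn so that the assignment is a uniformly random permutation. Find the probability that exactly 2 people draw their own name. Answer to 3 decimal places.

Choose which 2 of the 5 are fixed: C(5,2) = 10 ways.
The remaining 3 must have no fixed point: D(3) = 2.
P = 10·2/120 = 1/6 ≈ 0.167.

0.167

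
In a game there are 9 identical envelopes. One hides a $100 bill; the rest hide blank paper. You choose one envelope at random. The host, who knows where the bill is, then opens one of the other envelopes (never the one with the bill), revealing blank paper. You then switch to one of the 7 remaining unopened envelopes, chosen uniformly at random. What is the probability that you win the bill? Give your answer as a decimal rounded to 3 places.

Your original envelope holds the bill with probability 1/9, so the other 8 collectively hold it with probability 8/9.
The host can always find an empty envelope to open, so this doesn't change that 8/9; it is now spread over the 7 remaining unopened envelopes.
P(win by switching) = (8/9) · (1/7) = 8/63 ≈ 0.127.

0.127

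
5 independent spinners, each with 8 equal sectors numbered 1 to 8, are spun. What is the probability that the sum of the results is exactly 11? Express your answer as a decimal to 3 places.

0.006

There are 8^5 = 32768 equally likely outcomes.
The number of ordered 5-tuples from {1,…,8} summing to 11 is 210.
P(sum = 11) = 210/32768 = 105/16384 ≈ 0.006.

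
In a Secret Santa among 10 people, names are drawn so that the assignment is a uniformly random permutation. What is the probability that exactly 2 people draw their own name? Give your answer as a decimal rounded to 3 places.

Choose which 2 of the 10 are fixed: C(10,2) = 45 ways.
The remaining 8 must have no fixed point: D(8) = 14833.
P = 45·14833/3628800 = 2119/11520 ≈ 0.184.

0.184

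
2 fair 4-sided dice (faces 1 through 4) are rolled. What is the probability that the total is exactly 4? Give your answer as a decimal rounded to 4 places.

There are 4^2 = 16 equally likely outcomes.
The number of ordered 2-tuples from {1,…,4} summing to 4 is 3.
P(sum = 4) = 3/16 ≈ 0.1875.

0.1875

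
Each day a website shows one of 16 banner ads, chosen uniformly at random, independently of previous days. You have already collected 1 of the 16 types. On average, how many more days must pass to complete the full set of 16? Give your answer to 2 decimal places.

Starting from 1 distinct type, each trial gives a new one with probability (16−i)/16 when i types are held, so the wait for the next new type is 16/(16−i).
E = 16/15 + 16/14 + 16/13 + 16/12 + 16/11 + 16/10 + 16/9 + 16/8 + 16/7 + 16/6 + 16/5 + 16/4 + 16/3 + 16/2 + 16/1 = 2391514/45045 ≈ 53.09.

53.09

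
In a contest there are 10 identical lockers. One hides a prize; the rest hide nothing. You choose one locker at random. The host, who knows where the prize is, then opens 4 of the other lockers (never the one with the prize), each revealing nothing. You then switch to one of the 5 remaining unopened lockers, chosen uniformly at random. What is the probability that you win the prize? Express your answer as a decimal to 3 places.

Your original locker holds the prize with probability 1/10, so the other 9 collectively hold it with probability 9/10.
The host can always find 4 empty lockers to open, so the reveals don't change that 9/10; it is now spread over the 5 remaining unopened lockers.
P(win by switching) = (9/10) · (1/5) = 9/50 ≈ 0.180.

0.180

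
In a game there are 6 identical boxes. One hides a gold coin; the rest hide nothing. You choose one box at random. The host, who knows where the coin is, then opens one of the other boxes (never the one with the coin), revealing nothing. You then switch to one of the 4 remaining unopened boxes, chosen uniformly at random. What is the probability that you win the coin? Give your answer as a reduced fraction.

5/24

Your original box holds the coin with probability 1/6, so the other 5 collectively hold it with probability 5/6.
The host can always find an empty box to open, so this doesn't change that 5/6; it is now spread over the 4 remaining unopened boxes.
P(win by switching) = (5/6) · (1/4) = 5/24.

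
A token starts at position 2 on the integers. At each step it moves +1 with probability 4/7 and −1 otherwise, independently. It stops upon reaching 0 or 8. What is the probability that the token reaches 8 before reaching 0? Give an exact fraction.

4096/8425

Let r = q/p = (3/7)/(4/7) = 3/4. The recurrence P(i) = p·P(i+1) + q·P(i−1) with P(0)=0, P(8)=1 gives P(i) = (1 − r^i)/(1 − r^8).
P(2) = (1 − (3/4)^2) / (1 − (3/4)^8) = 4096/8425.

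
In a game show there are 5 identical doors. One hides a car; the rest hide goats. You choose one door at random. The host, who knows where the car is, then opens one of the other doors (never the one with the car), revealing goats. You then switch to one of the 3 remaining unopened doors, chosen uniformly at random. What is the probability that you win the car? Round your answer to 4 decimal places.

0.2667

Your original door holds the car with probability 1/5, so the other 4 collectively hold it with probability 4/5.
The host can always find an empty door to open, so this doesn't change that 4/5; it is now spread over the 3 remaining unopened doors.
P(win by switching) = (4/5) · (1/3) = 4/15 ≈ 0.2667.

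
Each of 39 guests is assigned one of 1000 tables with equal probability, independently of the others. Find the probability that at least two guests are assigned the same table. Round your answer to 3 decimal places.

It's easier to compute the probability that all 39 are distinct.
P(all distinct) = 1000/1000 · 999/1000 · ··· · 962/1000 ≈ 0.472.
So the probability of at least one match is 1 − 0.472 = 0.528.

0.528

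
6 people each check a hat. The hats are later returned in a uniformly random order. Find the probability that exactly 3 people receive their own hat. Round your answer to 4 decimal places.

0.0556

Choose which 3 of the 6 are fixed: C(6,3) = 20 ways.
The remaining 3 must have no fixed point: D(3) = 2.
P = 20·2/720 = 1/18 ≈ 0.0556.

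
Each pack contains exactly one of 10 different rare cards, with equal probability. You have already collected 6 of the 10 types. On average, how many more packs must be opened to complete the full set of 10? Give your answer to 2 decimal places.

Starting from 6 distinct types, each trial gives a new one with probability (10−i)/10 when i types are held, so the wait for the next new type is 10/(10−i).
E = 10/4 + 10/3 + 10/2 + 10/1 = 125/6 ≈ 20.83.

20.83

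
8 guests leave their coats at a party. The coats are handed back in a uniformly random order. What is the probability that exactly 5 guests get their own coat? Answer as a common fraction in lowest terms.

1/360

Choose which 5 of the 8 are fixed: C(8,5) = 56 ways.
The remaining 3 must have no fixed point: D(3) = 2.
P = 56·2/40320 = 1/360.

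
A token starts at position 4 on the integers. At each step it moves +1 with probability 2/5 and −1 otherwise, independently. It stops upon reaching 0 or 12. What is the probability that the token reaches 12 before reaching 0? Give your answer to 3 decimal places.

Let r = q/p = (3/5)/(2/5) = 3/2. The recurrence P(i) = p·P(i+1) + q·P(i−1) with P(0)=0, P(12)=1 gives P(i) = (1 − r^i)/(1 − r^12).
P(4) = (1 − (3/2)^4) / (1 − (3/2)^12) = 256/8113 ≈ 0.032.

0.032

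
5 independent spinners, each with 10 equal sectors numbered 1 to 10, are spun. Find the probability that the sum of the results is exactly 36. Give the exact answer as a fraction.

271/10000

There are 10^5 = 100000 equally likely outcomes.
The number of ordered 5-tuples from {1,…,10} summing to 36 is 2710.
P(sum = 36) = 2710/100000 = 271/10000.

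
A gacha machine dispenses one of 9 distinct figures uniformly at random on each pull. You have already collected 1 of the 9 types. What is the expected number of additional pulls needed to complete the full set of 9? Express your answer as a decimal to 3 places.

Starting from 1 distinct type, each trial gives a new one with probability (9−i)/9 when i types are held, so the wait for the next new type is 9/(9−i).
E = 9/8 + 9/7 + 9/6 + 9/5 + 9/4 + 9/3 + 9/2 + 9/1 = 6849/280 ≈ 24.461.

24.461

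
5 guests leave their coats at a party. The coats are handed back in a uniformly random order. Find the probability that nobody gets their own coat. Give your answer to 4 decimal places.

This is the derangement probability: permutations of 5 with no fixed point.
D(5) = 5! · (1 − 1/1! + 1/2! − ··· + (−1)^5/5!) = 44.
P = 44/120 = 11/30 ≈ 0.3667.

0.3667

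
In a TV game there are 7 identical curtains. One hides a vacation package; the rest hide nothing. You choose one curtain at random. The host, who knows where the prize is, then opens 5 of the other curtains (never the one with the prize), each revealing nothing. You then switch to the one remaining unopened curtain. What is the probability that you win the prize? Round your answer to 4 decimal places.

0.8571

Your original curtain holds the prize with probability 1/7, so the other 6 collectively hold it with probability 6/7.
The host can always find 5 empty curtains to open, so the reveals don't change that 6/7; it is now spread over the 1 remaining unopened curtain.
P(win by switching) = (6/7) · (1/1) = 6/7 ≈ 0.8571.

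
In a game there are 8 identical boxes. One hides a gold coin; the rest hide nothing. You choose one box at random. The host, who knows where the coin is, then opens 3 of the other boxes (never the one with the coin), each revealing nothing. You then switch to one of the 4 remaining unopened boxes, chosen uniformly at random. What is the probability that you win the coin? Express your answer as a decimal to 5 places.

0.21875

Your original box holds the coin with probability 1/8, so the other 7 collectively hold it with probability 7/8.
The host can always find 3 empty boxes to open, so the reveals don't change that 7/8; it is now spread over the 4 remaining unopened boxes.
P(win by switching) = (7/8) · (1/4) = 7/32 ≈ 0.21875.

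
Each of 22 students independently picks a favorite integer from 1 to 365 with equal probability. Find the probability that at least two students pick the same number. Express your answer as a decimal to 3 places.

It's easier to compute the probability that all 22 are distinct.
P(all distinct) = 365/365 · 364/365 · ··· · 344/365 ≈ 0.524.
So the probability of at least one match is 1 − 0.524 = 0.476.

0.476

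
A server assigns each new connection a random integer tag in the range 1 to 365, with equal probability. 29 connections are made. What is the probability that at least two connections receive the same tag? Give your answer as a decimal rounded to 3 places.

It's easier to compute the probability that all 29 are distinct.
P(all distinct) = 365/365 · 364/365 · ··· · 337/365 ≈ 0.319.
So the probability of at least one match is 1 − 0.319 = 0.681.

0.681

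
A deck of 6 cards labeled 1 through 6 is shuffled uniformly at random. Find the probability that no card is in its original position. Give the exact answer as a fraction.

This is the derangement probability: permutations of 6 with no fixed point.
D(6) = 6! · (1 − 1/1! + 1/2! − ··· + (−1)^6/6!) = 265.
P = 265/720 = 53/144.

53/144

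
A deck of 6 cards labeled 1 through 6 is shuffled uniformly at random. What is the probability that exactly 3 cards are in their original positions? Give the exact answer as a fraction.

Choose which 3 of the 6 are fixed: C(6,3) = 20 ways.
The remaining 3 must have no fixed point: D(3) = 2.
P = 20·2/720 = 1/18.

1/18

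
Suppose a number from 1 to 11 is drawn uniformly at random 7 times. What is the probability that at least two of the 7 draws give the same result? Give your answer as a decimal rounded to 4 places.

P(all 7 different) = 11/11 · 10/11 · ··· · 5/11 ≈ 0.0853.
P(at least two equal) = 1 − 0.0853 = 0.9147.

0.9147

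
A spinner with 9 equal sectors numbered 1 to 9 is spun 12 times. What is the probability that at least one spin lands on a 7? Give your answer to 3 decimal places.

0.757

P(no spin lands on a 7) = (8/9)^12 ≈ 0.243.
P(at least one) = 1 − 0.243 = 0.757.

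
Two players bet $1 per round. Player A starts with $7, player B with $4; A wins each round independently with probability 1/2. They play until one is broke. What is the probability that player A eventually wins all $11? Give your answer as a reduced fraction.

7/11

With a fair step, P(i) = ½P(i−1) + ½P(i+1) with P(0)=0, P(11)=1 has the linear solution P(i) = i/11.
P(7) = 7/11.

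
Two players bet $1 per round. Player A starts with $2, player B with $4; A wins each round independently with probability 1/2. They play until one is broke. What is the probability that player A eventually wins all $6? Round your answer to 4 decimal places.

With a fair step, P(i) = ½P(i−1) + ½P(i+1) with P(0)=0, P(6)=1 has the linear solution P(i) = i/6.
P(2) = 2/6 = 1/3 ≈ 0.3333.

0.3333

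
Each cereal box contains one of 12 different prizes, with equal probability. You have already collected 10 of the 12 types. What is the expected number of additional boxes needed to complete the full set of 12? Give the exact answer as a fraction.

Starting from 10 distinct types, each trial gives a new one with probability (12−i)/12 when i types are held, so the wait for the next new type is 12/(12−i).
E = 12/2 + 12/1 = 18.

18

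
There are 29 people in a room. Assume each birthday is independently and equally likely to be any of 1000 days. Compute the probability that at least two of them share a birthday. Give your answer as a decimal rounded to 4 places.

0.3363

It's easier to compute the probability that all 29 are distinct.
P(all distinct) = 1000/1000 · 999/1000 · ··· · 972/1000 ≈ 0.6637.
So the probability of at least one match is 1 − 0.6637 = 0.3363.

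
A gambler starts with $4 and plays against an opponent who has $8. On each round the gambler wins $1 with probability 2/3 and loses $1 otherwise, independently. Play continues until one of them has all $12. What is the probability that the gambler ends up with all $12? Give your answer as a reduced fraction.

Let r = q/p = (1/3)/(2/3) = 1/2. The recurrence P(i) = p·P(i+1) + q·P(i−1) with P(0)=0, P(12)=1 gives P(i) = (1 − r^i)/(1 − r^12).
P(4) = (1 − (1/2)^4) / (1 − (1/2)^12) = 256/273.

256/273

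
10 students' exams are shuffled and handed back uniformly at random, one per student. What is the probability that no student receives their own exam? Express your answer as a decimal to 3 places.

This is the derangement probability: permutations of 10 with no fixed point.
D(10) = 10! · (1 − 1/1! + 1/2! − ··· + (−1)^10/10!) = 1334961.
P = 1334961/3628800 = 16481/44800 ≈ 0.368.

0.368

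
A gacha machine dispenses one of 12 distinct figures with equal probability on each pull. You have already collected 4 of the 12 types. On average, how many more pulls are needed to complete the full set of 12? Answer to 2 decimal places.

32.61

Starting from 4 distinct types, each trial gives a new one with probability (12−i)/12 when i types are held, so the wait for the next new type is 12/(12−i).
E = 12/8 + 12/7 + 12/6 + 12/5 + 12/4 + 12/3 + 12/2 + 12/1 = 2283/70 ≈ 32.61.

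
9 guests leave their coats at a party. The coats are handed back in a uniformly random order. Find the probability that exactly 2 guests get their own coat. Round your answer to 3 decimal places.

0.184

Choose which 2 of the 9 are fixed: C(9,2) = 36 ways.
The remaining 7 must have no fixed point: D(7) = 1854.
P = 36·1854/362880 = 103/560 ≈ 0.184.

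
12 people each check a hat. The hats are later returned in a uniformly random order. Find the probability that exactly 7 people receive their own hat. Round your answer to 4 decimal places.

Choose which 7 of the 12 are fixed: C(12,7) = 792 ways.
The remaining 5 must have no fixed point: D(5) = 44.
P = 792·44/479001600 = 11/151200 ≈ 0.0001.

0.0001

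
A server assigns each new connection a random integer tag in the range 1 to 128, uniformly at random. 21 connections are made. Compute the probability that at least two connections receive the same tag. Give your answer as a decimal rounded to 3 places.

0.824

It's easier to compute the probability that all 21 are distinct.
P(all distinct) = 128/128 · 127/128 · ··· · 108/128 ≈ 0.176.
So the probability of at least one match is 1 − 0.176 = 0.824.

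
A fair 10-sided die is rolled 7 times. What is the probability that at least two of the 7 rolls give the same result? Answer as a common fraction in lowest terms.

2936/3125

P(all 7 different) = 10/10 · 9/10 · ··· · 4/10 = 189/3125.
P(at least two equal) = 1 − 189/3125 = 2936/3125.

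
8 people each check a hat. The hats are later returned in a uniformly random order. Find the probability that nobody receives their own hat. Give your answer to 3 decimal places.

This is the derangement probability: permutations of 8 with no fixed point.
D(8) = 8! · (1 − 1/1! + 1/2! − ··· + (−1)^8/8!) = 14833.
P = 14833/40320 = 2119/5760 ≈ 0.368.

0.368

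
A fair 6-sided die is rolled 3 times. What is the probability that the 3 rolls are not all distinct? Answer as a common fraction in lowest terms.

P(all 3 different) = 6/6 · 5/6 · ··· · 4/6 = 5/9.
P(at least two equal) = 1 − 5/9 = 4/9.

4/9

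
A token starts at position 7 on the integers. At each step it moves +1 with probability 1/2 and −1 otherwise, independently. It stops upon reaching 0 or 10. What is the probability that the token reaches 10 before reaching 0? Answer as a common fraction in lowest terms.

7/10

With a fair step, P(i) = ½P(i−1) + ½P(i+1) with P(0)=0, P(10)=1 has the linear solution P(i) = i/10.
P(7) = 7/10.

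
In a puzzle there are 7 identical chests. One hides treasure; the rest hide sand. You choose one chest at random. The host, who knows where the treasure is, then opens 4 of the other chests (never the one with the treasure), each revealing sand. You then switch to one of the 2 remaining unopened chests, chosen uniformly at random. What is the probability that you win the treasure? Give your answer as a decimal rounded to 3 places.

Your original chest holds the treasure with probability 1/7, so the other 6 collectively hold it with probability 6/7.
The host can always find 4 empty chests to open, so the reveals don't change that 6/7; it is now spread over the 2 remaining unopened chests.
P(win by switching) = (6/7) · (1/2) = 3/7 ≈ 0.429.

0.429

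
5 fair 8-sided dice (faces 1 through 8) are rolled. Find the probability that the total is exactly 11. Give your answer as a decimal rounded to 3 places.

0.006

There are 8^5 = 32768 equally likely outcomes.
The number of ordered 5-tuples from {1,…,8} summing to 11 is 210.
P(sum = 11) = 210/32768 = 105/16384 ≈ 0.006.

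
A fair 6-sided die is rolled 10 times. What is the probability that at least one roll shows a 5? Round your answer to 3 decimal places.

P(no roll shows a 5) = (5/6)^10 ≈ 0.162.
P(at least one) = 1 − 0.162 = 0.838.

0.838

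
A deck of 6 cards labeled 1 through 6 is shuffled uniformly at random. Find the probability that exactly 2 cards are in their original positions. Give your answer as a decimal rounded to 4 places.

Choose which 2 of the 6 are fixed: C(6,2) = 15 ways.
The remaining 4 must have no fixed point: D(4) = 9.
P = 15·9/720 = 3/16 ≈ 0.1875.

0.1875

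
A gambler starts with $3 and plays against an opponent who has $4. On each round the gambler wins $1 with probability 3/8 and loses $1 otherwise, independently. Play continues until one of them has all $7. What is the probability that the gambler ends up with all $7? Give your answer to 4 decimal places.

0.1045

Let r = q/p = (5/8)/(3/8) = 5/3. The recurrence P(i) = p·P(i+1) + q·P(i−1) with P(0)=0, P(7)=1 gives P(i) = (1 − r^i)/(1 − r^7).
P(3) = (1 − (5/3)^3) / (1 − (5/3)^7) = 3969/37969 ≈ 0.1045.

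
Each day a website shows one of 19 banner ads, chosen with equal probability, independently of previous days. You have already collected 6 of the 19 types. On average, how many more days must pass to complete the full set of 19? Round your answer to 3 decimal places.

60.423

Starting from 6 distinct types, each trial gives a new one with probability (19−i)/19 when i types are held, so the wait for the next new type is 19/(19−i).
E = 19/13 + 19/12 + 19/11 + 19/10 + 19/9 + 19/8 + 19/7 + 19/6 + 19/5 + 19/4 + 19/3 + 19/2 + 19/1 = 21773867/360360 ≈ 60.423.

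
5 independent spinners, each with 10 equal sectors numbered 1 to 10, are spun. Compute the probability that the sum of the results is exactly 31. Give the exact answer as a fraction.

33/625

There are 10^5 = 100000 equally likely outcomes.
The number of ordered 5-tuples from {1,…,10} summing to 31 is 5280.
P(sum = 31) = 5280/100000 = 33/625.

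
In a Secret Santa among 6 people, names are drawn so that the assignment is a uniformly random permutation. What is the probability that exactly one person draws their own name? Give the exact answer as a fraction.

11/30

Choose which one is fixed: C(6,1) = 6 ways.
The remaining 5 must have no fixed point: D(5) = 44.
P = 6·44/720 = 11/30.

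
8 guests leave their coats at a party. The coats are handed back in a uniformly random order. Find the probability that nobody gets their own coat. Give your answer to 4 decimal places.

0.3679

This is the derangement probability: permutations of 8 with no fixed point.
D(8) = 8! · (1 − 1/1! + 1/2! − ··· + (−1)^8/8!) = 14833.
P = 14833/40320 = 2119/5760 ≈ 0.3679.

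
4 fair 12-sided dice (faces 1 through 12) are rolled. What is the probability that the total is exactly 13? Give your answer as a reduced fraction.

55/5184

There are 12^4 = 20736 equally likely outcomes.
The number of ordered 4-tuples from {1,…,12} summing to 13 is 220.
P(sum = 13) = 220/20736 = 55/5184.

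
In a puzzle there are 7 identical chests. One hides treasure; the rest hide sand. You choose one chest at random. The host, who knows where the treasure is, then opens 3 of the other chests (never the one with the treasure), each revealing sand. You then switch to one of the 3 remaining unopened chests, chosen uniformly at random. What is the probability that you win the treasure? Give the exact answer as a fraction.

Your original chest holds the treasure with probability 1/7, so the other 6 collectively hold it with probability 6/7.
The host can always find 3 empty chests to open, so the reveals don't change that 6/7; it is now spread over the 3 remaining unopened chests.
P(win by switching) = (6/7) · (1/3) = 2/7.

2/7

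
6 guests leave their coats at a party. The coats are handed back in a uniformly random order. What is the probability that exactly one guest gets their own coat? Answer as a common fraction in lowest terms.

11/30

Choose which one is fixed: C(6,1) = 6 ways.
The remaining 5 must have no fixed point: D(5) = 44.
P = 6·44/720 = 11/30.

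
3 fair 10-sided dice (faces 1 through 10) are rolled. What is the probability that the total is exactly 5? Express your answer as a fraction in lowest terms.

3/500

There are 10^3 = 1000 equally likely outcomes.
The number of ordered 3-tuples from {1,…,10} summing to 5 is 6.
P(sum = 5) = 6/1000 = 3/500.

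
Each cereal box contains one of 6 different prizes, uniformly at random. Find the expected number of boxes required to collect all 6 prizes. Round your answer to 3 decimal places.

14.700

After i distinct types are collected, each trial gives a new one with probability (6−i)/6, so the expected wait for the next new type is 6/(6−i).
E = 6/6 + 6/5 + 6/4 + 6/3 + 6/2 + 6/1 = 147/10 ≈ 14.700.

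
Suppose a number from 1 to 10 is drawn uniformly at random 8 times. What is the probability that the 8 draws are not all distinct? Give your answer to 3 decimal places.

0.982

P(all 8 different) = 10/10 · 9/10 · ··· · 3/10 ≈ 0.018.
P(at least two equal) = 1 − 0.018 = 0.982.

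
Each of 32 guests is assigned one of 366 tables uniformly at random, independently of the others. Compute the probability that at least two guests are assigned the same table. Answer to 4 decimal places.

It's easier to compute the probability that all 32 are distinct.
P(all distinct) = 366/366 · 365/366 · ··· · 335/366 ≈ 0.2476.
So the probability of at least one match is 1 − 0.2476 = 0.7524.

0.7524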